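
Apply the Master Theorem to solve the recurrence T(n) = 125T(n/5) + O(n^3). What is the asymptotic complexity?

Master Theorem for T(n) = 125T(n/5) + O(n^3):

a = 125, b = 5, c = 3
log_b(a) = log_5(125) = 3.0000

Case 2: c = 3 = log_5(125) = 3.0000
T(n) = O(n^3 log n) = O(n^3 log n)

For T(n) = 125T(n/5) + O(n^3): log_5(125) = 3.0000. This is Case 2 of the Master Theorem (c = log_b(a), equal work at all levels), giving O(n^3 log n).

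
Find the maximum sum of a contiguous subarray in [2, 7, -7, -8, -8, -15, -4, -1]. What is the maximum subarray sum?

Using Kadane's algorithm on [2, 7, -7, -8, -8, -15, -4, -1]:

Scanning through the array:
Position 1 (value 7): max_ending_here = 9, max_so_far = 9
Position 2 (value -7): max_ending_here = 2, max_so_far = 9
Position 3 (value -8): max_ending_here = -6, max_so_far = 9
Position 4 (value -8): max_ending_here = -8, max_so_far = 9
Position 5 (value -15): max_ending_here = -15, max_so_far = 9
Position 6 (value -4): max_ending_here = -4, max_so_far = 9
Position 7 (value -1): max_ending_here = -1, max_so_far = 9

Maximum subarray: [2, 7]
Maximum sum: 9

The maximum subarray is [2, 7] with sum 9. This subarray runs from index 0 to index 1.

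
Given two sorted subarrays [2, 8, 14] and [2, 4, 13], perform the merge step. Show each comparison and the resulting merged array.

Merging process:

Compare 2 vs 2: take 2 from left. Merged: [2]
Compare 8 vs 2: take 2 from right. Merged: [2, 2]
Compare 8 vs 4: take 4 from right. Merged: [2, 2, 4]
Compare 8 vs 13: take 8 from left. Merged: [2, 2, 4, 8]
Compare 14 vs 13: take 13 from right. Merged: [2, 2, 4, 8, 13]
Append remaining from left: [14]. Merged: [2, 2, 4, 8, 13, 14]

Final merged array: [2, 2, 4, 8, 13, 14]
Total comparisons: 5

The merged array is [2, 2, 4, 8, 13, 14], requiring 5 comparisons. The merge step runs in O(n) time where n is the total number of elements.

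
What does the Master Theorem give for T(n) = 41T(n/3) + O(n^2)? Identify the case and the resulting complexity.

Master Theorem for T(n) = 41T(n/3) + O(n^2):

a = 41, b = 3, c = 2
log_b(a) = log_3(41) = 3.3802

Case 1: c = 2 < log_3(41) = 3.3802
T(n) = O(n^(log_3 41))

For T(n) = 41T(n/3) + O(n^2): log_3(41) = 3.3802. This is Case 1 of the Master Theorem (c < log_b(a), work dominated by leaves), giving O(n^(log_3 41)).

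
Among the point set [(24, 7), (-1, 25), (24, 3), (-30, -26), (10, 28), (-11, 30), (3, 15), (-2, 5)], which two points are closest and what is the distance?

Computing all pairwise distances among 8 points:

d((24, 7), (-1, 25)) = 30.8058
d((24, 7), (24, 3)) = 4.0 <-- minimum
d((24, 7), (-30, -26)) = 63.2851
d((24, 7), (10, 28)) = 25.2389
d((24, 7), (-11, 30)) = 41.8808
d((24, 7), (3, 15)) = 22.4722
d((24, 7), (-2, 5)) = 26.0768
d((-1, 25), (24, 3)) = 33.3017
d((-1, 25), (-30, -26)) = 58.6686
d((-1, 25), (10, 28)) = 11.4018
d((-1, 25), (-11, 30)) = 11.1803
d((-1, 25), (3, 15)) = 10.7703
d((-1, 25), (-2, 5)) = 20.025
d((24, 3), (-30, -26)) = 61.2944
d((24, 3), (10, 28)) = 28.6531
d((24, 3), (-11, 30)) = 44.2041
d((24, 3), (3, 15)) = 24.1868
d((24, 3), (-2, 5)) = 26.0768
d((-30, -26), (10, 28)) = 67.2012
d((-30, -26), (-11, 30)) = 59.1354
d((-30, -26), (3, 15)) = 52.6308
d((-30, -26), (-2, 5)) = 41.7732
d((10, 28), (-11, 30)) = 21.095
d((10, 28), (3, 15)) = 14.7648
d((10, 28), (-2, 5)) = 25.9422
d((-11, 30), (3, 15)) = 20.5183
d((-11, 30), (-2, 5)) = 26.5707
d((3, 15), (-2, 5)) = 11.1803

Closest pair: (24, 7) and (24, 3) with distance 4.0

The closest pair is (24, 7) and (24, 3) with Euclidean distance 4.0. For 8 points, brute-force pairwise comparison is shown above. For large n, the divide-and-conquer algorithm (sort by x, recurse on halves, check the dividing strip) achieves O(n log n).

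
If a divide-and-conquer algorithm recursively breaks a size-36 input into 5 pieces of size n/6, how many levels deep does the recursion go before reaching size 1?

For divide and conquer with division factor 6:

Problem sizes at each level:
Level 0: 36
Level 1: 6
Level 2: 1

The root is level 0 and the size-1 base case is level 2 (the tree spans levels 0 through 2, i.e. 3 levels counting the root), so the depth is the number of divisions: log_6(36) = 2

The recursion tree depth is log_6(36) = 2. At each level, the problem size is divided by 6, so it takes 2 divisions to reduce to a base case of size 1. The algorithm makes 5 recursive calls at each level.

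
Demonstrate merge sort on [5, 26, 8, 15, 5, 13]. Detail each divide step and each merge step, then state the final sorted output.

Merge sort trace:

Split: [5, 26, 8, 15, 5, 13] -> [5, 26, 8] and [15, 5, 13]
  Split: [5, 26, 8] -> [5] and [26, 8]
    Split: [26, 8] -> [26] and [8]
    Merge: [26] + [8] -> [8, 26]
  Merge: [5] + [8, 26] -> [5, 8, 26]
  Split: [15, 5, 13] -> [15] and [5, 13]
    Split: [5, 13] -> [5] and [13]
    Merge: [5] + [13] -> [5, 13]
  Merge: [15] + [5, 13] -> [5, 13, 15]
Merge: [5, 8, 26] + [5, 13, 15] -> [5, 5, 8, 13, 15, 26]

Final sorted array: [5, 5, 8, 13, 15, 26]

The merge sort proceeds by recursively splitting the array and merging sorted halves.
After all merges, the sorted array is [5, 5, 8, 13, 15, 26].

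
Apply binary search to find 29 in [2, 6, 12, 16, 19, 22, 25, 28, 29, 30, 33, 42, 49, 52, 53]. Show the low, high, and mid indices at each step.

Binary search for 29 in [2, 6, 12, 16, 19, 22, 25, 28, 29, 30, 33, 42, 49, 52, 53]:

lo=0, hi=14, mid=7, arr[mid]=28 -> 28 < 29, search right half
lo=8, hi=14, mid=11, arr[mid]=42 -> 42 > 29, search left half
lo=8, hi=10, mid=9, arr[mid]=30 -> 30 > 29, search left half
lo=8, hi=8, mid=8, arr[mid]=29 -> Found target at index 8!

Binary search finds 29 at index 8 after 4 comparisons. The search repeatedly halves the search space by comparing with the middle element.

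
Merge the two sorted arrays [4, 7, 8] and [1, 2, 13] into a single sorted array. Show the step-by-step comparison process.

Merging process:

Compare 4 vs 1: take 1 from right. Merged: [1]
Compare 4 vs 2: take 2 from right. Merged: [1, 2]
Compare 4 vs 13: take 4 from left. Merged: [1, 2, 4]
Compare 7 vs 13: take 7 from left. Merged: [1, 2, 4, 7]
Compare 8 vs 13: take 8 from left. Merged: [1, 2, 4, 7, 8]
Append remaining from right: [13]. Merged: [1, 2, 4, 7, 8, 13]

Final merged array: [1, 2, 4, 7, 8, 13]
Total comparisons: 5

The merged array is [1, 2, 4, 7, 8, 13], requiring 5 comparisons. The merge step runs in O(n) time where n is the total number of elements.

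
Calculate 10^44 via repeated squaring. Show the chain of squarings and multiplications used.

Computing 10^44 by squaring (build up from 10^1; each line after the first costs one multiplication):

10^1 = 10
10^2 = (10^1)^2 = 10^2 = 100
10^4 = (10^2)^2 = 100^2 = 10000
10^5 = 10 * 10^4 = 10 * 10000 = 100000
10^10 = (10^5)^2 = 100000^2 = 10000000000
10^11 = 10 * 10^10 = 10 * 10000000000 = 100000000000
10^22 = (10^11)^2 = 100000000000^2 = 10000000000000000000000
10^44 = (10^22)^2 = 10000000000000000000000^2 = 100000000000000000000000000000000000000000000

Result: 100000000000000000000000000000000000000000000
Multiplications needed: 7 (7 lines after 10^1)

10^44 = 100000000000000000000000000000000000000000000. Using exponentiation by squaring, this requires 7 multiplications. The key idea: if the exponent is even, square the half-power; if odd, multiply by the base once.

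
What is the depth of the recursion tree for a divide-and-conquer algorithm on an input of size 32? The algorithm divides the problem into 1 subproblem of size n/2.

For divide and conquer with division factor 2:

Problem sizes at each level:
Level 0: 32
Level 1: 16
Level 2: 8
Level 3: 4
Level 4: 2
Level 5: 1

The root is level 0 and the size-1 base case is level 5 (the tree spans levels 0 through 5, i.e. 6 levels counting the root), so the depth is the number of divisions: log_2(32) = 5

The recursion tree depth is log_2(32) = 5. At each level, the problem size is divided by 2, so it takes 5 divisions to reduce to a base case of size 1. The algorithm makes 1 recursive call at each level.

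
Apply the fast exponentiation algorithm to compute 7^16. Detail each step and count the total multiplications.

Computing 7^16 by squaring (build up from 7^1; each line after the first costs one multiplication):

7^1 = 7
7^2 = (7^1)^2 = 7^2 = 49
7^4 = (7^2)^2 = 49^2 = 2401
7^8 = (7^4)^2 = 2401^2 = 5764801
7^16 = (7^8)^2 = 5764801^2 = 33232930569601

Result: 33232930569601
Multiplications needed: 4 (4 lines after 7^1)

7^16 = 33232930569601. Using exponentiation by squaring, this requires 4 multiplications. The key idea: if the exponent is even, square the half-power; if odd, multiply by the base once.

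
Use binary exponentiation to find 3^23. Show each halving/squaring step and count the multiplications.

Computing 3^23 by squaring (build up from 3^1; each line after the first costs one multiplication):

3^1 = 3
3^2 = (3^1)^2 = 3^2 = 9
3^4 = (3^2)^2 = 9^2 = 81
3^5 = 3 * 3^4 = 3 * 81 = 243
3^10 = (3^5)^2 = 243^2 = 59049
3^11 = 3 * 3^10 = 3 * 59049 = 177147
3^22 = (3^11)^2 = 177147^2 = 31381059609
3^23 = 3 * 3^22 = 3 * 31381059609 = 94143178827

Result: 94143178827
Multiplications needed: 7 (7 lines after 3^1)

3^23 = 94143178827. Using exponentiation by squaring, this requires 7 multiplications. The key idea: if the exponent is even, square the half-power; if odd, multiply by the base once.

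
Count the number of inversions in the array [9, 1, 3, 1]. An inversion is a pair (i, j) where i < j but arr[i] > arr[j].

Finding inversions in [9, 1, 3, 1]:

(0, 1): arr[0]=9 > arr[1]=1
(0, 2): arr[0]=9 > arr[2]=3
(0, 3): arr[0]=9 > arr[3]=1
(2, 3): arr[2]=3 > arr[3]=1

Total inversions: 4

The array has 4 inversion(s): (0,1), (0,2), (0,3), (2,3). Each pair (i,j) satisfies i < j and arr[i] > arr[j].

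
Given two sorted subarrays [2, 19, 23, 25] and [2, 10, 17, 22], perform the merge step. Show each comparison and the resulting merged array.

Merging process:

Compare 2 vs 2: take 2 from left. Merged: [2]
Compare 19 vs 2: take 2 from right. Merged: [2, 2]
Compare 19 vs 10: take 10 from right. Merged: [2, 2, 10]
Compare 19 vs 17: take 17 from right. Merged: [2, 2, 10, 17]
Compare 19 vs 22: take 19 from left. Merged: [2, 2, 10, 17, 19]
Compare 23 vs 22: take 22 from right. Merged: [2, 2, 10, 17, 19, 22]
Append remaining from left: [23, 25]. Merged: [2, 2, 10, 17, 19, 22, 23, 25]

Final merged array: [2, 2, 10, 17, 19, 22, 23, 25]
Total comparisons: 6

The merged array is [2, 2, 10, 17, 19, 22, 23, 25], requiring 6 comparisons. The merge step runs in O(n) time where n is the total number of elements.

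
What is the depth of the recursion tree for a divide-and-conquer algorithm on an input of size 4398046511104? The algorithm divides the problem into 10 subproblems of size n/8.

For divide and conquer with division factor 8:

Problem sizes at each level:
Level 0: 4398046511104
Level 1: 549755813888
Level 2: 68719476736
Level 3: 8589934592
Level 4: 1073741824
Level 5: 134217728
Level 6: 16777216
Level 7: 2097152
Level 8: 262144
Level 9: 32768
Level 10: 4096
Level 11: 512
Level 12: 64
Level 13: 8
Level 14: 1

The root is level 0 and the size-1 base case is level 14 (the tree spans levels 0 through 14, i.e. 15 levels counting the root), so the depth is the number of divisions: log_8(4398046511104) = 14

The recursion tree depth is log_8(4398046511104) = 14. At each level, the problem size is divided by 8, so it takes 14 divisions to reduce to a base case of size 1. The algorithm makes 10 recursive calls at each level.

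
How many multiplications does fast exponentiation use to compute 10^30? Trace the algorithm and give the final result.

Computing 10^30 by squaring (build up from 10^1; each line after the first costs one multiplication):

10^1 = 10
10^2 = (10^1)^2 = 10^2 = 100
10^3 = 10 * 10^2 = 10 * 100 = 1000
10^6 = (10^3)^2 = 1000^2 = 1000000
10^7 = 10 * 10^6 = 10 * 1000000 = 10000000
10^14 = (10^7)^2 = 10000000^2 = 100000000000000
10^15 = 10 * 10^14 = 10 * 100000000000000 = 1000000000000000
10^30 = (10^15)^2 = 1000000000000000^2 = 1000000000000000000000000000000

Result: 1000000000000000000000000000000
Multiplications needed: 7 (7 lines after 10^1)

10^30 = 1000000000000000000000000000000. Using exponentiation by squaring, this requires 7 multiplications. The key idea: if the exponent is even, square the half-power; if odd, multiply by the base once.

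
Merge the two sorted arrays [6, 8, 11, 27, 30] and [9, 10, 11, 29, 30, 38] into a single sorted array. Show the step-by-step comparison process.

Merging process:

Compare 6 vs 9: take 6 from left. Merged: [6]
Compare 8 vs 9: take 8 from left. Merged: [6, 8]
Compare 11 vs 9: take 9 from right. Merged: [6, 8, 9]
Compare 11 vs 10: take 10 from right. Merged: [6, 8, 9, 10]
Compare 11 vs 11: take 11 from left. Merged: [6, 8, 9, 10, 11]
Compare 27 vs 11: take 11 from right. Merged: [6, 8, 9, 10, 11, 11]
Compare 27 vs 29: take 27 from left. Merged: [6, 8, 9, 10, 11, 11, 27]
Compare 30 vs 29: take 29 from right. Merged: [6, 8, 9, 10, 11, 11, 27, 29]
Compare 30 vs 30: take 30 from left. Merged: [6, 8, 9, 10, 11, 11, 27, 29, 30]
Append remaining from right: [30, 38]. Merged: [6, 8, 9, 10, 11, 11, 27, 29, 30, 30, 38]

Final merged array: [6, 8, 9, 10, 11, 11, 27, 29, 30, 30, 38]
Total comparisons: 9

The merged array is [6, 8, 9, 10, 11, 11, 27, 29, 30, 30, 38], requiring 9 comparisons. The merge step runs in O(n) time where n is the total number of elements.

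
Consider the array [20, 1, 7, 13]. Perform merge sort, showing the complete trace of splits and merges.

Merge sort trace:

Split: [20, 1, 7, 13] -> [20, 1] and [7, 13]
  Split: [20, 1] -> [20] and [1]
  Merge: [20] + [1] -> [1, 20]
  Split: [7, 13] -> [7] and [13]
  Merge: [7] + [13] -> [7, 13]
Merge: [1, 20] + [7, 13] -> [1, 7, 13, 20]

Final sorted array: [1, 7, 13, 20]

The merge sort proceeds by recursively splitting the array and merging sorted halves.
After all merges, the sorted array is [1, 7, 13, 20].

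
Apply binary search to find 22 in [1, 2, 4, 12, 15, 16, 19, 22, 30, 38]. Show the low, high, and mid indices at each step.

Binary search for 22 in [1, 2, 4, 12, 15, 16, 19, 22, 30, 38]:

lo=0, hi=9, mid=4, arr[mid]=15 -> 15 < 22, search right half
lo=5, hi=9, mid=7, arr[mid]=22 -> Found target at index 7!

Binary search finds 22 at index 7 after 2 comparisons. The search repeatedly halves the search space by comparing with the middle element.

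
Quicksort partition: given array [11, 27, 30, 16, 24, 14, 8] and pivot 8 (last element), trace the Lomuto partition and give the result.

Lomuto partition with pivot = 8:

Initial array: [11, 27, 30, 16, 24, 14, 8]

arr[0]=11 > 8: no swap
arr[1]=27 > 8: no swap
arr[2]=30 > 8: no swap
arr[3]=16 > 8: no swap
arr[4]=24 > 8: no swap
arr[5]=14 > 8: no swap

Place pivot at position 0: [8, 27, 30, 16, 24, 14, 11]
Pivot position: 0

After partitioning with pivot 8, the array becomes [8, 27, 30, 16, 24, 14, 11]. The pivot is placed at index 0. All elements to the left of the pivot are <= 8, and all elements to the right are > 8.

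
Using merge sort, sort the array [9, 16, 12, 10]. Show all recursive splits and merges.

Merge sort trace:

Split: [9, 16, 12, 10] -> [9, 16] and [12, 10]
  Split: [9, 16] -> [9] and [16]
  Merge: [9] + [16] -> [9, 16]
  Split: [12, 10] -> [12] and [10]
  Merge: [12] + [10] -> [10, 12]
Merge: [9, 16] + [10, 12] -> [9, 10, 12, 16]

Final sorted array: [9, 10, 12, 16]

The merge sort proceeds by recursively splitting the array and merging sorted halves.
After all merges, the sorted array is [9, 10, 12, 16].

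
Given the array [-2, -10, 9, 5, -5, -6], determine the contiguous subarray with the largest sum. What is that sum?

Using Kadane's algorithm on [-2, -10, 9, 5, -5, -6]:

Scanning through the array:
Position 1 (value -10): max_ending_here = -10, max_so_far = -2
Position 2 (value 9): max_ending_here = 9, max_so_far = 9
Position 3 (value 5): max_ending_here = 14, max_so_far = 14
Position 4 (value -5): max_ending_here = 9, max_so_far = 14
Position 5 (value -6): max_ending_here = 3, max_so_far = 14

Maximum subarray: [9, 5]
Maximum sum: 14

The maximum subarray is [9, 5] with sum 14. This subarray runs from index 2 to index 3.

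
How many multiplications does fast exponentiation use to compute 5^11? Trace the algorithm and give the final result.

Computing 5^11 by squaring (build up from 5^1; each line after the first costs one multiplication):

5^1 = 5
5^2 = (5^1)^2 = 5^2 = 25
5^4 = (5^2)^2 = 25^2 = 625
5^5 = 5 * 5^4 = 5 * 625 = 3125
5^10 = (5^5)^2 = 3125^2 = 9765625
5^11 = 5 * 5^10 = 5 * 9765625 = 48828125

Result: 48828125
Multiplications needed: 5 (5 lines after 5^1)

5^11 = 48828125. Using exponentiation by squaring, this requires 5 multiplications. The key idea: if the exponent is even, square the half-power; if odd, multiply by the base once.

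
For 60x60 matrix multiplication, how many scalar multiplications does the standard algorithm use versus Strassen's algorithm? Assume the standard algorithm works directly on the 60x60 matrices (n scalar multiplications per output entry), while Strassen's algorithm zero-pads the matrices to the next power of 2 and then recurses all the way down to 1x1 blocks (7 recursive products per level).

Matrix multiplication for 60x60 matrices:

Strassen's algorithm requires power-of-2 dimensions. Pad 60x60 to 64x64 (next power of 2).

Standard algorithm: 60^3 = 216000 multiplications
Strassen's algorithm: 7^(log2(64)) = 7^6 = 117649 multiplications
Savings: 216000 - 117649 = 98351 multiplications

Standard: 216000 multiplications (60^3). Strassen: 117649 multiplications (7^6, after padding to 64x64). Strassen reduces 8 recursive multiplications to 7 at each level.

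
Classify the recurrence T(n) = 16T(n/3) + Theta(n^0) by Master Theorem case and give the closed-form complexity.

Master Theorem for T(n) = 16T(n/3) + O(n^0):

a = 16, b = 3, c = 0
log_b(a) = log_3(16) = 2.5237

Case 1: c = 0 < log_3(16) = 2.5237
T(n) = O(n^(log_3 16))

For T(n) = 16T(n/3) + O(n^0): log_3(16) = 2.5237. This is Case 1 of the Master Theorem (c < log_b(a), work dominated by leaves), giving O(n^(log_3 16)).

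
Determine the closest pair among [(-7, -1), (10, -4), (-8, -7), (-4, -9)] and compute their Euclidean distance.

Computing all pairwise distances among 4 points:

d((-7, -1), (10, -4)) = 17.2627
d((-7, -1), (-8, -7)) = 6.0828
d((-7, -1), (-4, -9)) = 8.544
d((10, -4), (-8, -7)) = 18.2483
d((10, -4), (-4, -9)) = 14.8661
d((-8, -7), (-4, -9)) = 4.4721 <-- minimum

Closest pair: (-8, -7) and (-4, -9) with distance 4.4721

The closest pair is (-8, -7) and (-4, -9) with Euclidean distance 4.4721. For 4 points, brute-force pairwise comparison is shown above. For large n, the divide-and-conquer algorithm (sort by x, recurse on halves, check the dividing strip) achieves O(n log n).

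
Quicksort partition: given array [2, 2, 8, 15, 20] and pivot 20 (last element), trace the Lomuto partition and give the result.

Lomuto partition with pivot = 20:

Initial array: [2, 2, 8, 15, 20]

arr[0]=2 <= 20: swap with position 0, array becomes [2, 2, 8, 15, 20]
arr[1]=2 <= 20: swap with position 1, array becomes [2, 2, 8, 15, 20]
arr[2]=8 <= 20: swap with position 2, array becomes [2, 2, 8, 15, 20]
arr[3]=15 <= 20: swap with position 3, array becomes [2, 2, 8, 15, 20]

Place pivot at position 4: [2, 2, 8, 15, 20]
Pivot position: 4

After partitioning with pivot 20, the array becomes [2, 2, 8, 15, 20]. The pivot is placed at index 4. All elements to the left of the pivot are <= 20, and all elements to the right are > 20.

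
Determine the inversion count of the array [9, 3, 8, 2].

Finding inversions in [9, 3, 8, 2]:

(0, 1): arr[0]=9 > arr[1]=3
(0, 2): arr[0]=9 > arr[2]=8
(0, 3): arr[0]=9 > arr[3]=2
(1, 3): arr[1]=3 > arr[3]=2
(2, 3): arr[2]=8 > arr[3]=2

Total inversions: 5

The array has 5 inversion(s): (0,1), (0,2), (0,3), (1,3), (2,3). Each pair (i,j) satisfies i < j and arr[i] > arr[j].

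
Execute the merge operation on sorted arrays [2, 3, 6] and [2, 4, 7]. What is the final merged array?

Merging process:

Compare 2 vs 2: take 2 from left. Merged: [2]
Compare 3 vs 2: take 2 from right. Merged: [2, 2]
Compare 3 vs 4: take 3 from left. Merged: [2, 2, 3]
Compare 6 vs 4: take 4 from right. Merged: [2, 2, 3, 4]
Compare 6 vs 7: take 6 from left. Merged: [2, 2, 3, 4, 6]
Append remaining from right: [7]. Merged: [2, 2, 3, 4, 6, 7]

Final merged array: [2, 2, 3, 4, 6, 7]
Total comparisons: 5

The merged array is [2, 2, 3, 4, 6, 7], requiring 5 comparisons. The merge step runs in O(n) time where n is the total number of elements.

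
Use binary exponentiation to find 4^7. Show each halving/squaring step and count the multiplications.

Computing 4^7 by squaring (build up from 4^1; each line after the first costs one multiplication):

4^1 = 4
4^2 = (4^1)^2 = 4^2 = 16
4^3 = 4 * 4^2 = 4 * 16 = 64
4^6 = (4^3)^2 = 64^2 = 4096
4^7 = 4 * 4^6 = 4 * 4096 = 16384

Result: 16384
Multiplications needed: 4 (4 lines after 4^1)

4^7 = 16384. Using exponentiation by squaring, this requires 4 multiplications. The key idea: if the exponent is even, square the half-power; if odd, multiply by the base once.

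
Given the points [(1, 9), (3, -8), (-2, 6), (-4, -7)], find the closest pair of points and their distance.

Computing all pairwise distances among 4 points:

d((1, 9), (3, -8)) = 17.1172
d((1, 9), (-2, 6)) = 4.2426 <-- minimum
d((1, 9), (-4, -7)) = 16.7631
d((3, -8), (-2, 6)) = 14.8661
d((3, -8), (-4, -7)) = 7.0711
d((-2, 6), (-4, -7)) = 13.1529

Closest pair: (1, 9) and (-2, 6) with distance 4.2426

The closest pair is (1, 9) and (-2, 6) with Euclidean distance 4.2426. For 4 points, brute-force pairwise comparison is shown above. For large n, the divide-and-conquer algorithm (sort by x, recurse on halves, check the dividing strip) achieves O(n log n).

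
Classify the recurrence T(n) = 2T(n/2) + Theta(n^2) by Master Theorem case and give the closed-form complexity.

Master Theorem for T(n) = 2T(n/2) + O(n^2):

a = 2, b = 2, c = 2
log_b(a) = log_2(2) = 1.0000

Case 3: c = 2 > log_2(2) = 1.0000
T(n) = O(n^2) = O(n^2)

For T(n) = 2T(n/2) + O(n^2): log_2(2) = 1.0000. This is Case 3 of the Master Theorem (c > log_b(a), work dominated by root), giving O(n^2).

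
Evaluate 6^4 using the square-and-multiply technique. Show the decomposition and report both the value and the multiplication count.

Computing 6^4 by squaring (build up from 6^1; each line after the first costs one multiplication):

6^1 = 6
6^2 = (6^1)^2 = 6^2 = 36
6^4 = (6^2)^2 = 36^2 = 1296

Result: 1296
Multiplications needed: 2 (2 lines after 6^1)

6^4 = 1296. Using exponentiation by squaring, this requires 2 multiplications. The key idea: if the exponent is even, square the half-power; if odd, multiply by the base once.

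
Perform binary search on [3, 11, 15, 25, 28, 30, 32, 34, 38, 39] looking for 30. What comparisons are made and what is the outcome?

Binary search for 30 in [3, 11, 15, 25, 28, 30, 32, 34, 38, 39]:

lo=0, hi=9, mid=4, arr[mid]=28 -> 28 < 30, search right half
lo=5, hi=9, mid=7, arr[mid]=34 -> 34 > 30, search left half
lo=5, hi=6, mid=5, arr[mid]=30 -> Found target at index 5!

Binary search finds 30 at index 5 after 3 comparisons. The search repeatedly halves the search space by comparing with the middle element.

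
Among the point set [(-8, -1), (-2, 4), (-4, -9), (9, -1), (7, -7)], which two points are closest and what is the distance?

Computing all pairwise distances among 5 points:

d((-8, -1), (-2, 4)) = 7.8102
d((-8, -1), (-4, -9)) = 8.9443
d((-8, -1), (9, -1)) = 17.0
d((-8, -1), (7, -7)) = 16.1555
d((-2, 4), (-4, -9)) = 13.1529
d((-2, 4), (9, -1)) = 12.083
d((-2, 4), (7, -7)) = 14.2127
d((-4, -9), (9, -1)) = 15.2643
d((-4, -9), (7, -7)) = 11.1803
d((9, -1), (7, -7)) = 6.3246 <-- minimum

Closest pair: (9, -1) and (7, -7) with distance 6.3246

The closest pair is (9, -1) and (7, -7) with Euclidean distance 6.3246. For 5 points, brute-force pairwise comparison is shown above. For large n, the divide-and-conquer algorithm (sort by x, recurse on halves, check the dividing strip) achieves O(n log n).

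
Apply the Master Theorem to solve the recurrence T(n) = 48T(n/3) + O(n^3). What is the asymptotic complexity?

Master Theorem for T(n) = 48T(n/3) + O(n^3):

a = 48, b = 3, c = 3
log_b(a) = log_3(48) = 3.5237

Case 1: c = 3 < log_3(48) = 3.5237
T(n) = O(n^(log_3 48))

For T(n) = 48T(n/3) + O(n^3): log_3(48) = 3.5237. This is Case 1 of the Master Theorem (c < log_b(a), work dominated by leaves), giving O(n^(log_3 48)).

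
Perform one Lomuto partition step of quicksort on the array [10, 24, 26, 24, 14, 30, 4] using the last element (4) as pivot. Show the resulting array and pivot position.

Lomuto partition with pivot = 4:

Initial array: [10, 24, 26, 24, 14, 30, 4]

arr[0]=10 > 4: no swap
arr[1]=24 > 4: no swap
arr[2]=26 > 4: no swap
arr[3]=24 > 4: no swap
arr[4]=14 > 4: no swap
arr[5]=30 > 4: no swap

Place pivot at position 0: [4, 24, 26, 24, 14, 30, 10]
Pivot position: 0

After partitioning with pivot 4, the array becomes [4, 24, 26, 24, 14, 30, 10]. The pivot is placed at index 0. All elements to the left of the pivot are <= 4, and all elements to the right are > 4.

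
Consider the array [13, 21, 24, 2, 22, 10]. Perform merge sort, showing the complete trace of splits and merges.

Merge sort trace:

Split: [13, 21, 24, 2, 22, 10] -> [13, 21, 24] and [2, 22, 10]
  Split: [13, 21, 24] -> [13] and [21, 24]
    Split: [21, 24] -> [21] and [24]
    Merge: [21] + [24] -> [21, 24]
  Merge: [13] + [21, 24] -> [13, 21, 24]
  Split: [2, 22, 10] -> [2] and [22, 10]
    Split: [22, 10] -> [22] and [10]
    Merge: [22] + [10] -> [10, 22]
  Merge: [2] + [10, 22] -> [2, 10, 22]
Merge: [13, 21, 24] + [2, 10, 22] -> [2, 10, 13, 21, 22, 24]

Final sorted array: [2, 10, 13, 21, 22, 24]

The merge sort proceeds by recursively splitting the array and merging sorted halves.
After all merges, the sorted array is [2, 10, 13, 21, 22, 24].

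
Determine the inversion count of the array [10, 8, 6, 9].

Finding inversions in [10, 8, 6, 9]:

(0, 1): arr[0]=10 > arr[1]=8
(0, 2): arr[0]=10 > arr[2]=6
(0, 3): arr[0]=10 > arr[3]=9
(1, 2): arr[1]=8 > arr[2]=6

Total inversions: 4

The array has 4 inversion(s): (0,1), (0,2), (0,3), (1,2). Each pair (i,j) satisfies i < j and arr[i] > arr[j].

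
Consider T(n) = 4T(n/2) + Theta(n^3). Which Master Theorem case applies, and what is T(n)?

Master Theorem for T(n) = 4T(n/2) + O(n^3):

a = 4, b = 2, c = 3
log_b(a) = log_2(4) = 2.0000

Case 3: c = 3 > log_2(4) = 2.0000
T(n) = O(n^3) = O(n^3)

For T(n) = 4T(n/2) + O(n^3): log_2(4) = 2.0000. This is Case 3 of the Master Theorem (c > log_b(a), work dominated by root), giving O(n^3).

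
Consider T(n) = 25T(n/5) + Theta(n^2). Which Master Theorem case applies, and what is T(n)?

Master Theorem for T(n) = 25T(n/5) + O(n^2):

a = 25, b = 5, c = 2
log_b(a) = log_5(25) = 2.0000

Case 2: c = 2 = log_5(25) = 2.0000
T(n) = O(n^2 log n) = O(n^2 log n)

For T(n) = 25T(n/5) + O(n^2): log_5(25) = 2.0000. This is Case 2 of the Master Theorem (c = log_b(a), equal work at all levels), giving O(n^2 log n).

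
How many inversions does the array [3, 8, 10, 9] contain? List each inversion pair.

Finding inversions in [3, 8, 10, 9]:

(2, 3): arr[2]=10 > arr[3]=9

Total inversions: 1

The array has 1 inversion(s): (2,3). Each pair (i,j) satisfies i < j and arr[i] > arr[j].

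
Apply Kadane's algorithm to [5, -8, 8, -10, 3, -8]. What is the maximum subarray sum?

Using Kadane's algorithm on [5, -8, 8, -10, 3, -8]:

Scanning through the array:
Position 1 (value -8): max_ending_here = -3, max_so_far = 5
Position 2 (value 8): max_ending_here = 8, max_so_far = 8
Position 3 (value -10): max_ending_here = -2, max_so_far = 8
Position 4 (value 3): max_ending_here = 3, max_so_far = 8
Position 5 (value -8): max_ending_here = -5, max_so_far = 8

Maximum subarray: [8]
Maximum sum: 8

The maximum subarray is [8] with sum 8. This subarray runs from index 2 to index 2.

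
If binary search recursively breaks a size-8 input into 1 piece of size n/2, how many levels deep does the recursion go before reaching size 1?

For divide and conquer with division factor 2:

Problem sizes at each level:
Level 0: 8
Level 1: 4
Level 2: 2
Level 3: 1

The root is level 0 and the size-1 base case is level 3 (the tree spans levels 0 through 3, i.e. 4 levels counting the root), so the depth is the number of divisions: log_2(8) = 3

The recursion tree depth is log_2(8) = 3. At each level, the problem size is divided by 2, so it takes 3 divisions to reduce to a base case of size 1. The algorithm makes 1 recursive call at each level.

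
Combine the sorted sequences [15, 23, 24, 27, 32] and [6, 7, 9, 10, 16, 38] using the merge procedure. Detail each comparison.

Merging process:

Compare 15 vs 6: take 6 from right. Merged: [6]
Compare 15 vs 7: take 7 from right. Merged: [6, 7]
Compare 15 vs 9: take 9 from right. Merged: [6, 7, 9]
Compare 15 vs 10: take 10 from right. Merged: [6, 7, 9, 10]
Compare 15 vs 16: take 15 from left. Merged: [6, 7, 9, 10, 15]
Compare 23 vs 16: take 16 from right. Merged: [6, 7, 9, 10, 15, 16]
Compare 23 vs 38: take 23 from left. Merged: [6, 7, 9, 10, 15, 16, 23]
Compare 24 vs 38: take 24 from left. Merged: [6, 7, 9, 10, 15, 16, 23, 24]
Compare 27 vs 38: take 27 from left. Merged: [6, 7, 9, 10, 15, 16, 23, 24, 27]
Compare 32 vs 38: take 32 from left. Merged: [6, 7, 9, 10, 15, 16, 23, 24, 27, 32]
Append remaining from right: [38]. Merged: [6, 7, 9, 10, 15, 16, 23, 24, 27, 32, 38]

Final merged array: [6, 7, 9, 10, 15, 16, 23, 24, 27, 32, 38]
Total comparisons: 10

The merged array is [6, 7, 9, 10, 15, 16, 23, 24, 27, 32, 38], requiring 10 comparisons. The merge step runs in O(n) time where n is the total number of elements.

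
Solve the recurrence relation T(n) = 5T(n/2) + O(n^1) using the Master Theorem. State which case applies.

Master Theorem for T(n) = 5T(n/2) + O(n^1):

a = 5, b = 2, c = 1
log_b(a) = log_2(5) = 2.3219

Case 1: c = 1 < log_2(5) = 2.3219
T(n) = O(n^(log_2 5))

For T(n) = 5T(n/2) + O(n^1): log_2(5) = 2.3219. This is Case 1 of the Master Theorem (c < log_b(a), work dominated by leaves), giving O(n^(log_2 5)).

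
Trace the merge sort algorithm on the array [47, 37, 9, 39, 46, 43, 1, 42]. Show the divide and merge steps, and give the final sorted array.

Merge sort trace:

Split: [47, 37, 9, 39, 46, 43, 1, 42] -> [47, 37, 9, 39] and [46, 43, 1, 42]
  Split: [47, 37, 9, 39] -> [47, 37] and [9, 39]
    Split: [47, 37] -> [47] and [37]
    Merge: [47] + [37] -> [37, 47]
    Split: [9, 39] -> [9] and [39]
    Merge: [9] + [39] -> [9, 39]
  Merge: [37, 47] + [9, 39] -> [9, 37, 39, 47]
  Split: [46, 43, 1, 42] -> [46, 43] and [1, 42]
    Split: [46, 43] -> [46] and [43]
    Merge: [46] + [43] -> [43, 46]
    Split: [1, 42] -> [1] and [42]
    Merge: [1] + [42] -> [1, 42]
  Merge: [43, 46] + [1, 42] -> [1, 42, 43, 46]
Merge: [9, 37, 39, 47] + [1, 42, 43, 46] -> [1, 9, 37, 39, 42, 43, 46, 47]

Final sorted array: [1, 9, 37, 39, 42, 43, 46, 47]

The merge sort proceeds by recursively splitting the array and merging sorted halves.
After all merges, the sorted array is [1, 9, 37, 39, 42, 43, 46, 47].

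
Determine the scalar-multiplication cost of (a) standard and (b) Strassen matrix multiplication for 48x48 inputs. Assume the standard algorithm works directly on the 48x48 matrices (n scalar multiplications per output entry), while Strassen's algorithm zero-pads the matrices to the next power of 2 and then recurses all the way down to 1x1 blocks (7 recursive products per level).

Matrix multiplication for 48x48 matrices:

Strassen's algorithm requires power-of-2 dimensions. Pad 48x48 to 64x64 (next power of 2).

Standard algorithm: 48^3 = 110592 multiplications
Strassen's algorithm: 7^(log2(64)) = 7^6 = 117649 multiplications
Difference: 110592 - 117649 = -7057 (Strassen uses MORE here due to padding overhead — for small or just-over-power-of-2 n, padding can outweigh the per-level savings)

Standard: 110592 multiplications (48^3). Strassen: 117649 multiplications (7^6, after padding to 64x64). Strassen reduces 8 recursive multiplications to 7 at each level.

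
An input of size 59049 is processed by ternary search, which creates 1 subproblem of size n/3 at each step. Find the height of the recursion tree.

For divide and conquer with division factor 3:

Problem sizes at each level:
Level 0: 59049
Level 1: 19683
Level 2: 6561
Level 3: 2187
Level 4: 729
Level 5: 243
Level 6: 81
Level 7: 27
Level 8: 9
Level 9: 3
Level 10: 1

The root is level 0 and the size-1 base case is level 10 (the tree spans levels 0 through 10, i.e. 11 levels counting the root), so the depth is the number of divisions: log_3(59049) = 10

The recursion tree depth is log_3(59049) = 10. At each level, the problem size is divided by 3, so it takes 10 divisions to reduce to a base case of size 1. The algorithm makes 1 recursive call at each level.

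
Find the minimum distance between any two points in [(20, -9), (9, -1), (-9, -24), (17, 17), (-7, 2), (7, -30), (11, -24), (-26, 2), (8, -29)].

Computing all pairwise distances among 9 points:

d((20, -9), (9, -1)) = 13.6015
d((20, -9), (-9, -24)) = 32.6497
d((20, -9), (17, 17)) = 26.1725
d((20, -9), (-7, 2)) = 29.1548
d((20, -9), (7, -30)) = 24.6982
d((20, -9), (11, -24)) = 17.4929
d((20, -9), (-26, 2)) = 47.2969
d((20, -9), (8, -29)) = 23.3238
d((9, -1), (-9, -24)) = 29.2062
d((9, -1), (17, 17)) = 19.6977
d((9, -1), (-7, 2)) = 16.2788
d((9, -1), (7, -30)) = 29.0689
d((9, -1), (11, -24)) = 23.0868
d((9, -1), (-26, 2)) = 35.1283
d((9, -1), (8, -29)) = 28.0179
d((-9, -24), (17, 17)) = 48.5489
d((-9, -24), (-7, 2)) = 26.0768
d((-9, -24), (7, -30)) = 17.088
d((-9, -24), (11, -24)) = 20.0
d((-9, -24), (-26, 2)) = 31.0644
d((-9, -24), (8, -29)) = 17.72
d((17, 17), (-7, 2)) = 28.3019
d((17, 17), (7, -30)) = 48.0521
d((17, 17), (11, -24)) = 41.4367
d((17, 17), (-26, 2)) = 45.5412
d((17, 17), (8, -29)) = 46.8722
d((-7, 2), (7, -30)) = 34.9285
d((-7, 2), (11, -24)) = 31.6228
d((-7, 2), (-26, 2)) = 19.0
d((-7, 2), (8, -29)) = 34.4384
d((7, -30), (11, -24)) = 7.2111
d((7, -30), (-26, 2)) = 45.9674
d((7, -30), (8, -29)) = 1.4142 <-- minimum
d((11, -24), (-26, 2)) = 45.2217
d((11, -24), (8, -29)) = 5.831
d((-26, 2), (8, -29)) = 46.0109

Closest pair: (7, -30) and (8, -29) with distance 1.4142

The closest pair is (7, -30) and (8, -29) with Euclidean distance 1.4142. For 9 points, brute-force pairwise comparison is shown above. For large n, the divide-and-conquer algorithm (sort by x, recurse on halves, check the dividing strip) achieves O(n log n).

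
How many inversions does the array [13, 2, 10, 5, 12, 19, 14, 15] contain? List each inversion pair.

Finding inversions in [13, 2, 10, 5, 12, 19, 14, 15]:

(0, 1): arr[0]=13 > arr[1]=2
(0, 2): arr[0]=13 > arr[2]=10
(0, 3): arr[0]=13 > arr[3]=5
(0, 4): arr[0]=13 > arr[4]=12
(2, 3): arr[2]=10 > arr[3]=5
(5, 6): arr[5]=19 > arr[6]=14
(5, 7): arr[5]=19 > arr[7]=15

Total inversions: 7

The array has 7 inversion(s): (0,1), (0,2), (0,3), (0,4), (2,3), (5,6), (5,7). Each pair (i,j) satisfies i < j and arr[i] > arr[j].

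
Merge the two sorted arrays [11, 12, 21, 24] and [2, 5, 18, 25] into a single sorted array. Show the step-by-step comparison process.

Merging process:

Compare 11 vs 2: take 2 from right. Merged: [2]
Compare 11 vs 5: take 5 from right. Merged: [2, 5]
Compare 11 vs 18: take 11 from left. Merged: [2, 5, 11]
Compare 12 vs 18: take 12 from left. Merged: [2, 5, 11, 12]
Compare 21 vs 18: take 18 from right. Merged: [2, 5, 11, 12, 18]
Compare 21 vs 25: take 21 from left. Merged: [2, 5, 11, 12, 18, 21]
Compare 24 vs 25: take 24 from left. Merged: [2, 5, 11, 12, 18, 21, 24]
Append remaining from right: [25]. Merged: [2, 5, 11, 12, 18, 21, 24, 25]

Final merged array: [2, 5, 11, 12, 18, 21, 24, 25]
Total comparisons: 7

The merged array is [2, 5, 11, 12, 18, 21, 24, 25], requiring 7 comparisons. The merge step runs in O(n) time where n is the total number of elements.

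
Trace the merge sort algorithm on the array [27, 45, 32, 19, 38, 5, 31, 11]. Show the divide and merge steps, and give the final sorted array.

Merge sort trace:

Split: [27, 45, 32, 19, 38, 5, 31, 11] -> [27, 45, 32, 19] and [38, 5, 31, 11]
  Split: [27, 45, 32, 19] -> [27, 45] and [32, 19]
    Split: [27, 45] -> [27] and [45]
    Merge: [27] + [45] -> [27, 45]
    Split: [32, 19] -> [32] and [19]
    Merge: [32] + [19] -> [19, 32]
  Merge: [27, 45] + [19, 32] -> [19, 27, 32, 45]
  Split: [38, 5, 31, 11] -> [38, 5] and [31, 11]
    Split: [38, 5] -> [38] and [5]
    Merge: [38] + [5] -> [5, 38]
    Split: [31, 11] -> [31] and [11]
    Merge: [31] + [11] -> [11, 31]
  Merge: [5, 38] + [11, 31] -> [5, 11, 31, 38]
Merge: [19, 27, 32, 45] + [5, 11, 31, 38] -> [5, 11, 19, 27, 31, 32, 38, 45]

Final sorted array: [5, 11, 19, 27, 31, 32, 38, 45]

The merge sort proceeds by recursively splitting the array and merging sorted halves.
After all merges, the sorted array is [5, 11, 19, 27, 31, 32, 38, 45].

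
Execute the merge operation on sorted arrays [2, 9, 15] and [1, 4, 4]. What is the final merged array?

Merging process:

Compare 2 vs 1: take 1 from right. Merged: [1]
Compare 2 vs 4: take 2 from left. Merged: [1, 2]
Compare 9 vs 4: take 4 from right. Merged: [1, 2, 4]
Compare 9 vs 4: take 4 from right. Merged: [1, 2, 4, 4]
Append remaining from left: [9, 15]. Merged: [1, 2, 4, 4, 9, 15]

Final merged array: [1, 2, 4, 4, 9, 15]
Total comparisons: 4

The merged array is [1, 2, 4, 4, 9, 15], requiring 4 comparisons. The merge step runs in O(n) time where n is the total number of elements.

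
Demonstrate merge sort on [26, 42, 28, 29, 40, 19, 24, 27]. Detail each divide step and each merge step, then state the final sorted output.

Merge sort trace:

Split: [26, 42, 28, 29, 40, 19, 24, 27] -> [26, 42, 28, 29] and [40, 19, 24, 27]
  Split: [26, 42, 28, 29] -> [26, 42] and [28, 29]
    Split: [26, 42] -> [26] and [42]
    Merge: [26] + [42] -> [26, 42]
    Split: [28, 29] -> [28] and [29]
    Merge: [28] + [29] -> [28, 29]
  Merge: [26, 42] + [28, 29] -> [26, 28, 29, 42]
  Split: [40, 19, 24, 27] -> [40, 19] and [24, 27]
    Split: [40, 19] -> [40] and [19]
    Merge: [40] + [19] -> [19, 40]
    Split: [24, 27] -> [24] and [27]
    Merge: [24] + [27] -> [24, 27]
  Merge: [19, 40] + [24, 27] -> [19, 24, 27, 40]
Merge: [26, 28, 29, 42] + [19, 24, 27, 40] -> [19, 24, 26, 27, 28, 29, 40, 42]

Final sorted array: [19, 24, 26, 27, 28, 29, 40, 42]

The merge sort proceeds by recursively splitting the array and merging sorted halves.
After all merges, the sorted array is [19, 24, 26, 27, 28, 29, 40, 42].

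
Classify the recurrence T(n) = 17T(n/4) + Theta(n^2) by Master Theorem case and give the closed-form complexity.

Master Theorem for T(n) = 17T(n/4) + O(n^2):

a = 17, b = 4, c = 2
log_b(a) = log_4(17) = 2.0437

Case 1: c = 2 < log_4(17) = 2.0437
T(n) = O(n^(log_4 17))

For T(n) = 17T(n/4) + O(n^2): log_4(17) = 2.0437. This is Case 1 of the Master Theorem (c < log_b(a), work dominated by leaves), giving O(n^(log_4 17)).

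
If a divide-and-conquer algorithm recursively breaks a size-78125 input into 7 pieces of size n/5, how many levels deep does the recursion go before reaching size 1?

For divide and conquer with division factor 5:

Problem sizes at each level:
Level 0: 78125
Level 1: 15625
Level 2: 3125
Level 3: 625
Level 4: 125
Level 5: 25
Level 6: 5
Level 7: 1

The root is level 0 and the size-1 base case is level 7 (the tree spans levels 0 through 7, i.e. 8 levels counting the root), so the depth is the number of divisions: log_5(78125) = 7

The recursion tree depth is log_5(78125) = 7. At each level, the problem size is divided by 5, so it takes 7 divisions to reduce to a base case of size 1. The algorithm makes 7 recursive calls at each level.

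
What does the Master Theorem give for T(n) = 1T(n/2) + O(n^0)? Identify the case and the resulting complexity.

Master Theorem for T(n) = 1T(n/2) + O(n^0):

a = 1, b = 2, c = 0
log_b(a) = log_2(1) = 0.0000

Case 2: c = 0 = log_2(1) = 0.0000
T(n) = O(n^0 log n) = O(log n)

For T(n) = 1T(n/2) + O(n^0): log_2(1) = 0.0000. This is Case 2 of the Master Theorem (c = log_b(a), equal work at all levels), giving O(log n).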